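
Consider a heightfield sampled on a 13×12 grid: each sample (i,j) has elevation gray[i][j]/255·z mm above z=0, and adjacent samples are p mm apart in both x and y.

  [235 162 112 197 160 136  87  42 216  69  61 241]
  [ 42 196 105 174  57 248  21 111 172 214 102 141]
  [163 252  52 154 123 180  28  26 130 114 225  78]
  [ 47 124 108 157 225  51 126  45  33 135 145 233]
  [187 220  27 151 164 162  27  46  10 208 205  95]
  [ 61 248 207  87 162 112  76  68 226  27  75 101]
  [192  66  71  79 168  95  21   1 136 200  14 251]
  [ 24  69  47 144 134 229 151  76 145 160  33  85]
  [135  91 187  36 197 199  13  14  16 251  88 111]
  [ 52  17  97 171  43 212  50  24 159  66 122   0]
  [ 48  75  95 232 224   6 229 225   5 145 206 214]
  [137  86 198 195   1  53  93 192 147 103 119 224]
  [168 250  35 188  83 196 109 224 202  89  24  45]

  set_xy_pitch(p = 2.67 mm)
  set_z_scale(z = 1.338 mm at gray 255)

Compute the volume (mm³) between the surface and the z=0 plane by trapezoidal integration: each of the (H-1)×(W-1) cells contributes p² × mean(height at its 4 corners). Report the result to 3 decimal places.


593.470

height_mm = gray/255 × 1.338; cell vol = 2.67² × mean(4 corners)
unit = 2.67² × 1.338 / (4×255) = 0.00935144 mm³ per gray-sum
row 0: Σ corner-gray over 11 cells = 5943  → 55.5756
row 1: Σ corner-gray over 11 cells = 5792  → 54.1635
row 2: Σ corner-gray over 11 cells = 5387  → 50.3762
row 3: Σ corner-gray over 11 cells = 5300  → 49.5626
row 4: Σ corner-gray over 11 cells = 5460  → 51.0589
row 5: Σ corner-gray over 11 cells = 4883  → 45.6631
row 6: Σ corner-gray over 11 cells = 4630  → 43.2972
row 7: Σ corner-gray over 11 cells = 4915  → 45.9623
row 8: Σ corner-gray over 11 cells = 4404  → 41.1837
row 9: Σ corner-gray over 11 cells = 5120  → 47.8794
row 10: Σ corner-gray over 11 cells = 5881  → 54.9958
row 11: Σ corner-gray over 11 cells = 5748  → 53.7521
Σ rows: total corner-gray = 63463  → 593.4704 mm³


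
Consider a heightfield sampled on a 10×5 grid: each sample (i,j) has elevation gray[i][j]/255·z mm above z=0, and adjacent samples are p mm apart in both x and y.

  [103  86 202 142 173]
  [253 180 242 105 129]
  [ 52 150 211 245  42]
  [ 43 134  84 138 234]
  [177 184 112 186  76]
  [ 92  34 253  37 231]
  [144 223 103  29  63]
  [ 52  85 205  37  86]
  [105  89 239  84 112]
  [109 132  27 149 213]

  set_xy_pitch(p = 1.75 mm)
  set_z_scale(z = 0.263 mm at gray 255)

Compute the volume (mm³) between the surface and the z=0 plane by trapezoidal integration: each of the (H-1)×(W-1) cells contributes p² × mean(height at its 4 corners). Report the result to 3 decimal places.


15.329

height_mm = gray/255 × 0.263; cell vol = 1.75² × mean(4 corners)
unit = 1.75² × 0.263 / (4×255) = 0.000789645 mm³ per gray-sum
row 0: Σ corner-gray over 4 cells = 2572  → 2.0310
row 1: Σ corner-gray over 4 cells = 2742  → 2.1652
row 2: Σ corner-gray over 4 cells = 2295  → 1.8122
row 3: Σ corner-gray over 4 cells = 2206  → 1.7420
row 4: Σ corner-gray over 4 cells = 2188  → 1.7277
row 5: Σ corner-gray over 4 cells = 1888  → 1.4908
row 6: Σ corner-gray over 4 cells = 1709  → 1.3495
row 7: Σ corner-gray over 4 cells = 1833  → 1.4474
row 8: Σ corner-gray over 4 cells = 1979  → 1.5627
Σ rows: total corner-gray = 19412  → 15.3286 mm³


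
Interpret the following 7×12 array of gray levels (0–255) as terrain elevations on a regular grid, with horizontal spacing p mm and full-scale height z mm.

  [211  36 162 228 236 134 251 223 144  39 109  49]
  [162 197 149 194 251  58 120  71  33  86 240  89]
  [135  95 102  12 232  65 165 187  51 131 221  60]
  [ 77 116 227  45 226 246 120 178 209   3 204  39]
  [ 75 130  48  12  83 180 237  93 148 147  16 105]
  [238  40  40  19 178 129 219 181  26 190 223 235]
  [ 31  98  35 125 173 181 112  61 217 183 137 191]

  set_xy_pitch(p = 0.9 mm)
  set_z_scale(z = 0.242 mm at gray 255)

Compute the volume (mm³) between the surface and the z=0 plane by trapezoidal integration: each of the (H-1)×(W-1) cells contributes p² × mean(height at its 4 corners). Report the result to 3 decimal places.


height_mm = gray/255 × 0.242; cell vol = 0.9² × mean(4 corners)
unit = 0.9² × 0.242 / (4×255) = 0.000192176 mm³ per gray-sum
row 0: Σ corner-gray over 11 cells = 6433  → 1.2363
row 1: Σ corner-gray over 11 cells = 5766  → 1.1081
row 2: Σ corner-gray over 11 cells = 5981  → 1.1494
row 3: Σ corner-gray over 11 cells = 5632  → 1.0823
row 4: Σ corner-gray over 11 cells = 5331  → 1.0245
row 5: Σ corner-gray over 11 cells = 5829  → 1.1202
Σ rows: total corner-gray = 34972  → 6.7208 mm³

6.721


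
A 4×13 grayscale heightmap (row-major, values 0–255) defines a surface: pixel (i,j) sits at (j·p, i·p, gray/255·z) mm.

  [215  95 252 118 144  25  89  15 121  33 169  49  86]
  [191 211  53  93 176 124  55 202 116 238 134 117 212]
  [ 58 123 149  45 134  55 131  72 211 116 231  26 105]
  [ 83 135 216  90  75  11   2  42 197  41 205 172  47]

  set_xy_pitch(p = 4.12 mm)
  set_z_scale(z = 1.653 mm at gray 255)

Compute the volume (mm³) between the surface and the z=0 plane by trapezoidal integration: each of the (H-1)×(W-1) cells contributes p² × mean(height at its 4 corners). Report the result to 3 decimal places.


478.731

height_mm = gray/255 × 1.653; cell vol = 4.12² × mean(4 corners)
unit = 4.12² × 1.653 / (4×255) = 0.0275085 mm³ per gray-sum
row 0: Σ corner-gray over 12 cells = 5962  → 164.0058
row 1: Σ corner-gray over 12 cells = 6190  → 170.2777
row 2: Σ corner-gray over 12 cells = 5251  → 144.4472
Σ rows: total corner-gray = 17403  → 478.7307 mm³


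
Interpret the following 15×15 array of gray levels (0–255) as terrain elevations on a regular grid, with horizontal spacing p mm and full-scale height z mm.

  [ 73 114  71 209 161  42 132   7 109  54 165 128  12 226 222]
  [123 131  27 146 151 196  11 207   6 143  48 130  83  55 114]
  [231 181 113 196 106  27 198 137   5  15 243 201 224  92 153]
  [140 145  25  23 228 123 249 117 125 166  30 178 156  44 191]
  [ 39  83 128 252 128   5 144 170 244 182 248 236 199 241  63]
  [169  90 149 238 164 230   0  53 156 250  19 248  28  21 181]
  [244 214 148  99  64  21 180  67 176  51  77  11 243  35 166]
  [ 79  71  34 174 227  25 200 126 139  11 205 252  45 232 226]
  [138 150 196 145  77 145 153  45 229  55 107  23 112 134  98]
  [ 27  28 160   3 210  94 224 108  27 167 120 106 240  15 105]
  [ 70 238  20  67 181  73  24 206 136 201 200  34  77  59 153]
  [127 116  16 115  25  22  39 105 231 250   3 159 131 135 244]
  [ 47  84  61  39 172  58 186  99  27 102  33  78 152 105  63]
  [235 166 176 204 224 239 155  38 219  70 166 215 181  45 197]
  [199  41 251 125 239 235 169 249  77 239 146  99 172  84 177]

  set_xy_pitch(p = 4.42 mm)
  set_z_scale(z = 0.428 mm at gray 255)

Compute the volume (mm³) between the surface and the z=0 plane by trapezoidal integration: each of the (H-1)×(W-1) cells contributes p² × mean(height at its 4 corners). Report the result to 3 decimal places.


809.967

height_mm = gray/255 × 0.428; cell vol = 4.42² × mean(4 corners)
unit = 4.42² × 0.428 / (4×255) = 0.00819763 mm³ per gray-sum
row 0: Σ corner-gray over 14 cells = 6060  → 49.6776
row 1: Σ corner-gray over 14 cells = 6765  → 55.4569
row 2: Σ corner-gray over 14 cells = 7409  → 60.7362
row 3: Σ corner-gray over 14 cells = 8171  → 66.9828
row 4: Σ corner-gray over 14 cells = 8264  → 67.7452
row 5: Σ corner-gray over 14 cells = 6824  → 55.9406
row 6: Σ corner-gray over 14 cells = 6969  → 57.1293
row 7: Σ corner-gray over 14 cells = 7165  → 58.7360
row 8: Σ corner-gray over 14 cells = 6514  → 53.3993
row 9: Σ corner-gray over 14 cells = 6391  → 52.3910
row 10: Σ corner-gray over 14 cells = 6320  → 51.8090
row 11: Σ corner-gray over 14 cells = 5567  → 45.6362
row 12: Σ corner-gray over 14 cells = 7130  → 58.4491
row 13: Σ corner-gray over 14 cells = 9256  → 75.8772
Σ rows: total corner-gray = 98805  → 809.9665 mm³


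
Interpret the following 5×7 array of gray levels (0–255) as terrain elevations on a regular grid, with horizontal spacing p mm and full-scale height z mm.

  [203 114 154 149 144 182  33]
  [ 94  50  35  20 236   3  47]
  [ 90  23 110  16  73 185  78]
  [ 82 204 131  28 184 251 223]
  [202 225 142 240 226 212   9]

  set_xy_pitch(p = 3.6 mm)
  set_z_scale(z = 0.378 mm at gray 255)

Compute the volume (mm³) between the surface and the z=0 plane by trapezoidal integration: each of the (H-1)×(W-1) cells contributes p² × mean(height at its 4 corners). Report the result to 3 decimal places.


height_mm = gray/255 × 0.378; cell vol = 3.6² × mean(4 corners)
unit = 3.6² × 0.378 / (4×255) = 0.00480282 mm³ per gray-sum
row 0: Σ corner-gray over 6 cells = 2551  → 12.2520
row 1: Σ corner-gray over 6 cells = 1811  → 8.6979
row 2: Σ corner-gray over 6 cells = 2883  → 13.8465
row 3: Σ corner-gray over 6 cells = 4202  → 20.1815
Σ rows: total corner-gray = 11447  → 54.9779 mm³

54.978


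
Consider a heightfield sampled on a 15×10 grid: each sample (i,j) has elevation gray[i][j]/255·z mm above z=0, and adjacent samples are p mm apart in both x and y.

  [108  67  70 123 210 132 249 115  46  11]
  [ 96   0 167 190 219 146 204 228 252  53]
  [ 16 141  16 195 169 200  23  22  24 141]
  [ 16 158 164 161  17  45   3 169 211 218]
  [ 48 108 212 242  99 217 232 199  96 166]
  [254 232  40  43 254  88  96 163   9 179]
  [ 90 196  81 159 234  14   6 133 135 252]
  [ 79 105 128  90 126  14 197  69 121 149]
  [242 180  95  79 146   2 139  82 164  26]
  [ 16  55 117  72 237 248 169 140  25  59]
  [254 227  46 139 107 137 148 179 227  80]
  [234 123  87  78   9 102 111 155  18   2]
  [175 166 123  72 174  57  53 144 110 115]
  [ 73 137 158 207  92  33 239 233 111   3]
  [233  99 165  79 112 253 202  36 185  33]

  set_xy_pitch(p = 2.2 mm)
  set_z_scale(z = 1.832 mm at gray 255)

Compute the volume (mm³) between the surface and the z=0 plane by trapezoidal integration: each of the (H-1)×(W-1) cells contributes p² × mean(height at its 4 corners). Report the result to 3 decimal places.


height_mm = gray/255 × 1.832; cell vol = 2.2² × mean(4 corners)
unit = 2.2² × 1.832 / (4×255) = 0.00869302 mm³ per gray-sum
row 0: Σ corner-gray over 9 cells = 5104  → 44.3692
row 1: Σ corner-gray over 9 cells = 4698  → 40.8398
row 2: Σ corner-gray over 9 cells = 3827  → 33.2682
row 3: Σ corner-gray over 9 cells = 5114  → 44.4561
row 4: Σ corner-gray over 9 cells = 5307  → 46.1339
row 5: Σ corner-gray over 9 cells = 4541  → 39.4750
row 6: Σ corner-gray over 9 cells = 4186  → 36.3890
row 7: Σ corner-gray over 9 cells = 3970  → 34.5113
row 8: Σ corner-gray over 9 cells = 4243  → 36.8845
row 9: Σ corner-gray over 9 cells = 4955  → 43.0739
row 10: Σ corner-gray over 9 cells = 4356  → 37.8668
row 11: Σ corner-gray over 9 cells = 3690  → 32.0772
row 12: Σ corner-gray over 9 cells = 4584  → 39.8488
row 13: Σ corner-gray over 9 cells = 5024  → 43.6737
Σ rows: total corner-gray = 63599  → 552.8674 mm³

552.867


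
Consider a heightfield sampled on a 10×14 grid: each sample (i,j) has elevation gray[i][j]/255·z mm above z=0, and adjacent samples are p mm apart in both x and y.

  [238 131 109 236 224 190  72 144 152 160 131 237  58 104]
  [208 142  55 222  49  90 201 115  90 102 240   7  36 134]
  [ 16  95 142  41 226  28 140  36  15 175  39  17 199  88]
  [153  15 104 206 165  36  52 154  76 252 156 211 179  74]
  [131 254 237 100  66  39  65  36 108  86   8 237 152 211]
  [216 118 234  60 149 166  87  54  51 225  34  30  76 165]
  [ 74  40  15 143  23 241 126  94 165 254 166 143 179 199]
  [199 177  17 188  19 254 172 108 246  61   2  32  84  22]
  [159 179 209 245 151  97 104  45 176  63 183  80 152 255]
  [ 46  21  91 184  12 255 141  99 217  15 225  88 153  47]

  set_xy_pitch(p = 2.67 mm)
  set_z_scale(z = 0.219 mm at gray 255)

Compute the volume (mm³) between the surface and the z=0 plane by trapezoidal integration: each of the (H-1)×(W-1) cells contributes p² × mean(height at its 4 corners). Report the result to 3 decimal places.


height_mm = gray/255 × 0.219; cell vol = 2.67² × mean(4 corners)
unit = 2.67² × 0.219 / (4×255) = 0.00153062 mm³ per gray-sum
row 0: Σ corner-gray over 13 cells = 7070  → 10.8215
row 1: Σ corner-gray over 13 cells = 5450  → 8.3419
row 2: Σ corner-gray over 13 cells = 5849  → 8.9526
row 3: Σ corner-gray over 13 cells = 6557  → 10.0363
row 4: Σ corner-gray over 13 cells = 6067  → 9.2863
row 5: Σ corner-gray over 13 cells = 6400  → 9.7959
row 6: Σ corner-gray over 13 cells = 6392  → 9.7837
row 7: Σ corner-gray over 13 cells = 6723  → 10.2903
row 8: Σ corner-gray over 13 cells = 6877  → 10.5261
Σ rows: total corner-gray = 57385  → 87.8344 mm³

87.834


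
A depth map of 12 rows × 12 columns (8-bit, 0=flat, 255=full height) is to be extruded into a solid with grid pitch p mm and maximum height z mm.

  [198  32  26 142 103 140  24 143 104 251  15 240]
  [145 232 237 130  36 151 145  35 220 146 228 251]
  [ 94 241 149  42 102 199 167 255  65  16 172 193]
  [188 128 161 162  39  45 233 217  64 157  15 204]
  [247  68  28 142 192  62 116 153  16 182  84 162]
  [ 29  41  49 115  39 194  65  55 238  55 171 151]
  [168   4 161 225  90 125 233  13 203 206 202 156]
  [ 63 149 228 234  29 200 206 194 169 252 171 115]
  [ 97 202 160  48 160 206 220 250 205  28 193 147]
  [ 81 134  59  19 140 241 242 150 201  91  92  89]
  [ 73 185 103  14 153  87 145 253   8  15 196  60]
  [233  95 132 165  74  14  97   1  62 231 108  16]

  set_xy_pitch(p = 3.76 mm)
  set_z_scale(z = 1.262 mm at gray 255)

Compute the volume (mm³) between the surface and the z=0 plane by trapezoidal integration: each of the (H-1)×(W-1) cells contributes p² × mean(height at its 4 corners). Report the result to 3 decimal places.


height_mm = gray/255 × 1.262; cell vol = 3.76² × mean(4 corners)
unit = 3.76² × 1.262 / (4×255) = 0.0174918 mm³ per gray-sum
row 0: Σ corner-gray over 11 cells = 5914  → 103.4466
row 1: Σ corner-gray over 11 cells = 6619  → 115.7783
row 2: Σ corner-gray over 11 cells = 5937  → 103.8489
row 3: Σ corner-gray over 11 cells = 5329  → 93.2139
row 4: Σ corner-gray over 11 cells = 4719  → 82.5439
row 5: Σ corner-gray over 11 cells = 5472  → 95.7152
row 6: Σ corner-gray over 11 cells = 7090  → 124.0170
row 7: Σ corner-gray over 11 cells = 7430  → 129.9642
row 8: Σ corner-gray over 11 cells = 6496  → 113.6268
row 9: Σ corner-gray over 11 cells = 5359  → 93.7386
row 10: Σ corner-gray over 11 cells = 4658  → 81.4769
Σ rows: total corner-gray = 65023  → 1137.3703 mm³

1137.370


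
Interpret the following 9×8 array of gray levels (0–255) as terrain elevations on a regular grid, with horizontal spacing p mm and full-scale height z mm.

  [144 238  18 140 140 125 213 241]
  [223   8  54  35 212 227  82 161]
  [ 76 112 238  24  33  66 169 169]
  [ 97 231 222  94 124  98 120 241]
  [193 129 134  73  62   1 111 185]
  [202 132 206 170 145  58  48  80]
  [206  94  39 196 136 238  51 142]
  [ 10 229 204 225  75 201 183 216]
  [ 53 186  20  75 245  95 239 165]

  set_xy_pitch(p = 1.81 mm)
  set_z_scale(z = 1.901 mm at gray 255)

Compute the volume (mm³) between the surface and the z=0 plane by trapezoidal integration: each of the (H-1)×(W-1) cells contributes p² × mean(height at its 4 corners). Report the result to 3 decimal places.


180.907

height_mm = gray/255 × 1.901; cell vol = 1.81² × mean(4 corners)
unit = 1.81² × 1.901 / (4×255) = 0.00610575 mm³ per gray-sum
row 0: Σ corner-gray over 7 cells = 3753  → 22.9149
row 1: Σ corner-gray over 7 cells = 3149  → 19.2270
row 2: Σ corner-gray over 7 cells = 3645  → 22.2555
row 3: Σ corner-gray over 7 cells = 3514  → 21.4556
row 4: Σ corner-gray over 7 cells = 3198  → 19.5262
row 5: Σ corner-gray over 7 cells = 3656  → 22.3226
row 6: Σ corner-gray over 7 cells = 4316  → 26.3524
row 7: Σ corner-gray over 7 cells = 4398  → 26.8531
Σ rows: total corner-gray = 29629  → 180.9073 mm³


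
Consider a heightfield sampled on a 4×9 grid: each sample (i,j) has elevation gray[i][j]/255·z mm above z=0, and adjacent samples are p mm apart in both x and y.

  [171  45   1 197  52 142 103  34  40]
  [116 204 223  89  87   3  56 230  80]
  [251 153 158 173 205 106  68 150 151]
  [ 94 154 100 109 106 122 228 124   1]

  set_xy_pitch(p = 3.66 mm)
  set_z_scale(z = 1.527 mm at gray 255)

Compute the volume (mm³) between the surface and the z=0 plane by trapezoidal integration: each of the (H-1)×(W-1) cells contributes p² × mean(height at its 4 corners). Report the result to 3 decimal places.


height_mm = gray/255 × 1.527; cell vol = 3.66² × mean(4 corners)
unit = 3.66² × 1.527 / (4×255) = 0.020054 mm³ per gray-sum
row 0: Σ corner-gray over 8 cells = 3339  → 66.9603
row 1: Σ corner-gray over 8 cells = 4408  → 88.3980
row 2: Σ corner-gray over 8 cells = 4409  → 88.4181
Σ rows: total corner-gray = 12156  → 243.7764 mm³

243.776


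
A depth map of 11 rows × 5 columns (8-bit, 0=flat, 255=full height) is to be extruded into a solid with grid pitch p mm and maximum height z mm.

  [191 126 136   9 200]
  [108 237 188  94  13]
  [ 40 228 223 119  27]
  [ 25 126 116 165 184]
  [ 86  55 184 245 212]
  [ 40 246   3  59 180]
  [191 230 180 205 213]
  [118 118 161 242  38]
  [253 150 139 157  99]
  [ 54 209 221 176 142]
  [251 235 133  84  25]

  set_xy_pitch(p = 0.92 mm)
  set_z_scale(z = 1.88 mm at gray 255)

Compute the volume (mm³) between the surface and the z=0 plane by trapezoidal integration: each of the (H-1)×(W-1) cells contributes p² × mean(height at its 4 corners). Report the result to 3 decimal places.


37.539

height_mm = gray/255 × 1.88; cell vol = 0.92² × mean(4 corners)
unit = 0.92² × 1.88 / (4×255) = 0.00156003 mm³ per gray-sum
row 0: Σ corner-gray over 4 cells = 2092  → 3.2636
row 1: Σ corner-gray over 4 cells = 2366  → 3.6910
row 2: Σ corner-gray over 4 cells = 2230  → 3.4789
row 3: Σ corner-gray over 4 cells = 2289  → 3.5709
row 4: Σ corner-gray over 4 cells = 2102  → 3.2792
row 5: Σ corner-gray over 4 cells = 2470  → 3.8533
row 6: Σ corner-gray over 4 cells = 2832  → 4.4180
row 7: Σ corner-gray over 4 cells = 2442  → 3.8096
row 8: Σ corner-gray over 4 cells = 2652  → 4.1372
row 9: Σ corner-gray over 4 cells = 2588  → 4.0374
Σ rows: total corner-gray = 24063  → 37.5390 mm³


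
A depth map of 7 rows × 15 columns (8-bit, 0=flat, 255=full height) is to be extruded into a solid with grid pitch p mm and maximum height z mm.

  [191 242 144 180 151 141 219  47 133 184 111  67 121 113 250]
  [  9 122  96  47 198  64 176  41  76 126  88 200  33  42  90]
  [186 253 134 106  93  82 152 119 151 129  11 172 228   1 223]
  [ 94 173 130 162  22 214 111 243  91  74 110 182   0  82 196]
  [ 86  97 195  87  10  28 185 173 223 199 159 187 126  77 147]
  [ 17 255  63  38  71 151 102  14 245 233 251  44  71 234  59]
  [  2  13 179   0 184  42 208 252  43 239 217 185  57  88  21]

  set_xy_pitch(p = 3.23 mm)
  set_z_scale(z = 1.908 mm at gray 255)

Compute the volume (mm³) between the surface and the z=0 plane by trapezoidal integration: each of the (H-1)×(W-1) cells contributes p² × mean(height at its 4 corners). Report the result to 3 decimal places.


height_mm = gray/255 × 1.908; cell vol = 3.23² × mean(4 corners)
unit = 3.23² × 1.908 / (4×255) = 0.0195157 mm³ per gray-sum
row 0: Σ corner-gray over 14 cells = 6864  → 133.9555
row 1: Σ corner-gray over 14 cells = 6388  → 124.6660
row 2: Σ corner-gray over 14 cells = 7149  → 139.5175
row 3: Σ corner-gray over 14 cells = 7203  → 140.5713
row 4: Σ corner-gray over 14 cells = 7345  → 143.3425
row 5: Σ corner-gray over 14 cells = 7057  → 137.7220
Σ rows: total corner-gray = 42006  → 819.7748 mm³

819.775


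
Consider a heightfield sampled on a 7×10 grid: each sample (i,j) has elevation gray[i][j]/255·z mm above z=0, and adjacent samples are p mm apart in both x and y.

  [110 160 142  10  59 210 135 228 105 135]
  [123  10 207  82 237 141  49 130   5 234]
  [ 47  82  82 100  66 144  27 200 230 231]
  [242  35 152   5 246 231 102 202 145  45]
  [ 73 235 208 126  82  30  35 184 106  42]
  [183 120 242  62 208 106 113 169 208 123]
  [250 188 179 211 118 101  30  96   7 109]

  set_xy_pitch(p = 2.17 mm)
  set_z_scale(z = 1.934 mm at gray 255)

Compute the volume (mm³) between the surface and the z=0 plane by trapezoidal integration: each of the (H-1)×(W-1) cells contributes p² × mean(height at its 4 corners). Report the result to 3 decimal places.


height_mm = gray/255 × 1.934; cell vol = 2.17² × mean(4 corners)
unit = 2.17² × 1.934 / (4×255) = 0.00892844 mm³ per gray-sum
row 0: Σ corner-gray over 9 cells = 4422  → 39.4816
row 1: Σ corner-gray over 9 cells = 4219  → 37.6691
row 2: Σ corner-gray over 9 cells = 4663  → 41.6333
row 3: Σ corner-gray over 9 cells = 4650  → 41.5173
row 4: Σ corner-gray over 9 cells = 4889  → 43.6512
row 5: Σ corner-gray over 9 cells = 4981  → 44.4726
Σ rows: total corner-gray = 27824  → 248.4250 mm³

248.425


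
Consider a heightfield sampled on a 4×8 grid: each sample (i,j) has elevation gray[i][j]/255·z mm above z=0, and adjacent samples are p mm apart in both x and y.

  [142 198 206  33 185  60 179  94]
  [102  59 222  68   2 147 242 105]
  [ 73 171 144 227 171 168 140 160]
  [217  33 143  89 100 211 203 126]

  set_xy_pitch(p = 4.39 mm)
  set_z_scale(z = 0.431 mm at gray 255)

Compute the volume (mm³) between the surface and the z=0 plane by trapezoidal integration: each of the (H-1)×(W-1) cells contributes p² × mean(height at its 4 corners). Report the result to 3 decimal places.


height_mm = gray/255 × 0.431; cell vol = 4.39² × mean(4 corners)
unit = 4.39² × 0.431 / (4×255) = 0.00814341 mm³ per gray-sum
row 0: Σ corner-gray over 7 cells = 3645  → 29.6827
row 1: Σ corner-gray over 7 cells = 3962  → 32.2642
row 2: Σ corner-gray over 7 cells = 4176  → 34.0069
Σ rows: total corner-gray = 11783  → 95.9538 mm³

95.954


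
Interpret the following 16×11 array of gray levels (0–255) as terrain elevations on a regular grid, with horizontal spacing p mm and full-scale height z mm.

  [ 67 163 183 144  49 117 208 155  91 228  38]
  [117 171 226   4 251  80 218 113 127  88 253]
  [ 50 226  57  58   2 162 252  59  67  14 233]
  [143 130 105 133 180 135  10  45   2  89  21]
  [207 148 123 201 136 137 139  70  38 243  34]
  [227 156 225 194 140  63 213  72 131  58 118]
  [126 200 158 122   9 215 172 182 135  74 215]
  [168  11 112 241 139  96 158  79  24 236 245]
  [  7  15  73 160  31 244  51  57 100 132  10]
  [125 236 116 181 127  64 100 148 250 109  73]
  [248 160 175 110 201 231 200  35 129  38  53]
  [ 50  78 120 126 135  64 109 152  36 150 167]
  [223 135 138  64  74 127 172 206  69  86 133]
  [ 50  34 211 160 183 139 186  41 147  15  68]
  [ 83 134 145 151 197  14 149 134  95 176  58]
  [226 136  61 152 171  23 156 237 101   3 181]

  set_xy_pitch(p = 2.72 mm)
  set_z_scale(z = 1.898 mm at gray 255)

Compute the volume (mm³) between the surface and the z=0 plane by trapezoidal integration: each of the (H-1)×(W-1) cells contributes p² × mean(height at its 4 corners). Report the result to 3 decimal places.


1032.429

height_mm = gray/255 × 1.898; cell vol = 2.72² × mean(4 corners)
unit = 2.72² × 1.898 / (4×255) = 0.0137668 mm³ per gray-sum
row 0: Σ corner-gray over 10 cells = 5707  → 78.5673
row 1: Σ corner-gray over 10 cells = 5003  → 68.8754
row 2: Σ corner-gray over 10 cells = 3899  → 53.6769
row 3: Σ corner-gray over 10 cells = 4533  → 62.4050
row 4: Σ corner-gray over 10 cells = 5560  → 76.5436
row 5: Σ corner-gray over 10 cells = 5724  → 78.8013
row 6: Σ corner-gray over 10 cells = 5480  → 75.4422
row 7: Σ corner-gray over 10 cells = 4348  → 59.8582
row 8: Σ corner-gray over 10 cells = 4603  → 63.3687
row 9: Σ corner-gray over 10 cells = 5719  → 78.7325
row 10: Σ corner-gray over 10 cells = 5016  → 69.0544
row 11: Σ corner-gray over 10 cells = 4655  → 64.0846
row 12: Σ corner-gray over 10 cells = 4848  → 66.7416
row 13: Σ corner-gray over 10 cells = 4881  → 67.1959
row 14: Σ corner-gray over 10 cells = 5018  → 69.0819
Σ rows: total corner-gray = 74994  → 1032.4294 mm³


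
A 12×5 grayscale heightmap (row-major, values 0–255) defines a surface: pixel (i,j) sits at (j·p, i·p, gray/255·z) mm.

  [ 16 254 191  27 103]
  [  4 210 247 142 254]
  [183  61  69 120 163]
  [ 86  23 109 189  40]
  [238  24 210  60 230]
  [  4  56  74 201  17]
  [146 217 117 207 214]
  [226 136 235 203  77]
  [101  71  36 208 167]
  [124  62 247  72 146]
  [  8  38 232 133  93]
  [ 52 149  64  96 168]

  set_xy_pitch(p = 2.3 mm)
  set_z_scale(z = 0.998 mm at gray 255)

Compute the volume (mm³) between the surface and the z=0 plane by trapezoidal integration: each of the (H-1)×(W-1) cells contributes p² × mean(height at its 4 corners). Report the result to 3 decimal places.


height_mm = gray/255 × 0.998; cell vol = 2.3² × mean(4 corners)
unit = 2.3² × 0.998 / (4×255) = 0.0051759 mm³ per gray-sum
row 0: Σ corner-gray over 4 cells = 2519  → 13.0381
row 1: Σ corner-gray over 4 cells = 2302  → 11.9149
row 2: Σ corner-gray over 4 cells = 1614  → 8.3539
row 3: Σ corner-gray over 4 cells = 1824  → 9.4408
row 4: Σ corner-gray over 4 cells = 1739  → 9.0009
row 5: Σ corner-gray over 4 cells = 2125  → 10.9988
row 6: Σ corner-gray over 4 cells = 2893  → 14.9739
row 7: Σ corner-gray over 4 cells = 2349  → 12.1582
row 8: Σ corner-gray over 4 cells = 1930  → 9.9895
row 9: Σ corner-gray over 4 cells = 1939  → 10.0361
row 10: Σ corner-gray over 4 cells = 1745  → 9.0319
Σ rows: total corner-gray = 22979  → 118.9371 mm³

118.937


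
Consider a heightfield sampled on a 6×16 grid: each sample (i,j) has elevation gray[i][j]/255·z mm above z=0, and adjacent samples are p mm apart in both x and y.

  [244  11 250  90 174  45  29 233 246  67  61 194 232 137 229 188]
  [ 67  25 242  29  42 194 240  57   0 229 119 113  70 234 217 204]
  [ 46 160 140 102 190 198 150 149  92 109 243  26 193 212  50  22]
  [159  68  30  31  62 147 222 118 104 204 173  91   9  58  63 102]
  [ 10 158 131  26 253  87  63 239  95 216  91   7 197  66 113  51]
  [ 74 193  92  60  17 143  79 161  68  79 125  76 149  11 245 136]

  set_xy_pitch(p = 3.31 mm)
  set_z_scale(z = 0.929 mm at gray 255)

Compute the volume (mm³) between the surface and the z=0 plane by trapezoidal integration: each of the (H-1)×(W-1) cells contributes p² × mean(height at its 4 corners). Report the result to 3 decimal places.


366.655

height_mm = gray/255 × 0.929; cell vol = 3.31² × mean(4 corners)
unit = 3.31² × 0.929 / (4×255) = 0.00997864 mm³ per gray-sum
row 0: Σ corner-gray over 15 cells = 8321  → 83.0323
row 1: Σ corner-gray over 15 cells = 7989  → 79.7194
row 2: Σ corner-gray over 15 cells = 7117  → 71.0180
row 3: Σ corner-gray over 15 cells = 6566  → 65.5198
row 4: Σ corner-gray over 15 cells = 6751  → 67.3658
Σ rows: total corner-gray = 36744  → 366.6553 mm³


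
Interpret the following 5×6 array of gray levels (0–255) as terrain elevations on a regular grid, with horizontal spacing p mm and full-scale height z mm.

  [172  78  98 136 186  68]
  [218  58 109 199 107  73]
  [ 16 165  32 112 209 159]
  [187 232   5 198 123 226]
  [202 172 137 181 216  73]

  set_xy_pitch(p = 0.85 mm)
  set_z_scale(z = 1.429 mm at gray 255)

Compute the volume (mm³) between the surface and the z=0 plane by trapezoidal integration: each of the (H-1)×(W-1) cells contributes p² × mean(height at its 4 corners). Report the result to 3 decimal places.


height_mm = gray/255 × 1.429; cell vol = 0.85² × mean(4 corners)
unit = 0.85² × 1.429 / (4×255) = 0.00101221 mm³ per gray-sum
row 0: Σ corner-gray over 5 cells = 2473  → 2.5032
row 1: Σ corner-gray over 5 cells = 2448  → 2.4779
row 2: Σ corner-gray over 5 cells = 2740  → 2.7735
row 3: Σ corner-gray over 5 cells = 3216  → 3.2553
Σ rows: total corner-gray = 10877  → 11.0098 mm³

11.010


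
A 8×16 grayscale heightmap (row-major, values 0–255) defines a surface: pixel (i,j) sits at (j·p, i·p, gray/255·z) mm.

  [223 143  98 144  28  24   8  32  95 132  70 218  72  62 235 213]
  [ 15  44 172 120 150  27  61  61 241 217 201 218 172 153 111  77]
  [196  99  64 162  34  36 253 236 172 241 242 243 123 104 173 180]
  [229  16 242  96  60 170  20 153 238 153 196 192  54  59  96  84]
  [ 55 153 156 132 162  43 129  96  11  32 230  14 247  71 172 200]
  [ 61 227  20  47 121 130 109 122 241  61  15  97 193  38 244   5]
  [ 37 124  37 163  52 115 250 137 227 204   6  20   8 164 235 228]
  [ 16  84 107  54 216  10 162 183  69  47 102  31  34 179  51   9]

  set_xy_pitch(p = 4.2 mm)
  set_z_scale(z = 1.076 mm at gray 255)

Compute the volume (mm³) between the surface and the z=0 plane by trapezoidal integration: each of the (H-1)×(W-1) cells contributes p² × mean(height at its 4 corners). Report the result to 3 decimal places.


height_mm = gray/255 × 1.076; cell vol = 4.2² × mean(4 corners)
unit = 4.2² × 1.076 / (4×255) = 0.0186085 mm³ per gray-sum
row 0: Σ corner-gray over 15 cells = 7146  → 132.9761
row 1: Σ corner-gray over 15 cells = 8728  → 162.4147
row 2: Σ corner-gray over 15 cells = 8543  → 158.9722
row 3: Σ corner-gray over 15 cells = 7354  → 136.8467
row 4: Σ corner-gray over 15 cells = 6947  → 129.2730
row 5: Σ corner-gray over 15 cells = 7145  → 132.9575
row 6: Σ corner-gray over 15 cells = 6432  → 119.6897
Σ rows: total corner-gray = 52295  → 973.1300 mm³

973.130


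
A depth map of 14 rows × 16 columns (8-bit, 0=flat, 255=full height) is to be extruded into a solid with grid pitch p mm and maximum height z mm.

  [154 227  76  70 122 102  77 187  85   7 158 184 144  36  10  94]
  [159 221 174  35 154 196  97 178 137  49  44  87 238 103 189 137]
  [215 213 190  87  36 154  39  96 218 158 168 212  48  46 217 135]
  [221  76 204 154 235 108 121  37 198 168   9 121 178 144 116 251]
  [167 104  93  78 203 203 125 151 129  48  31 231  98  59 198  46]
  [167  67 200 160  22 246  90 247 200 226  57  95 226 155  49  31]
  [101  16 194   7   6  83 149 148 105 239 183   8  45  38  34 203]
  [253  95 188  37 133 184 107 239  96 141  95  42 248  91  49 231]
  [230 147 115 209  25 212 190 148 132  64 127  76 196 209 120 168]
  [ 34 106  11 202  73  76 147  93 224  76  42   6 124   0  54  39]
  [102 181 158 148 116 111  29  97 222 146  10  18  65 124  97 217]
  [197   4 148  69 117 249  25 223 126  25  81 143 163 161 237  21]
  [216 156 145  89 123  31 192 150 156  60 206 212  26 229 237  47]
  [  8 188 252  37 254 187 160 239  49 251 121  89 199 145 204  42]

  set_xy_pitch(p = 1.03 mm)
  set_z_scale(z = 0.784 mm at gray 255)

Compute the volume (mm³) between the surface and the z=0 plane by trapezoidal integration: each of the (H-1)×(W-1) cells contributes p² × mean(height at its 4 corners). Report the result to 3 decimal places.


height_mm = gray/255 × 0.784; cell vol = 1.03² × mean(4 corners)
unit = 1.03² × 0.784 / (4×255) = 0.000815437 mm³ per gray-sum
row 0: Σ corner-gray over 15 cells = 7318  → 5.9674
row 1: Σ corner-gray over 15 cells = 8214  → 6.6980
row 2: Σ corner-gray over 15 cells = 8324  → 6.7877
row 3: Σ corner-gray over 15 cells = 7925  → 6.4623
row 4: Σ corner-gray over 15 cells = 7993  → 6.5178
row 5: Σ corner-gray over 15 cells = 7092  → 5.7831
row 6: Σ corner-gray over 15 cells = 6788  → 5.5352
row 7: Σ corner-gray over 15 cells = 8312  → 6.7779
row 8: Σ corner-gray over 15 cells = 6879  → 5.6094
row 9: Σ corner-gray over 15 cells = 5904  → 4.8143
row 10: Σ corner-gray over 15 cells = 7123  → 5.8084
row 11: Σ corner-gray over 15 cells = 8047  → 6.5618
row 12: Σ corner-gray over 15 cells = 9087  → 7.4099
Σ rows: total corner-gray = 99006  → 80.7331 mm³

80.733


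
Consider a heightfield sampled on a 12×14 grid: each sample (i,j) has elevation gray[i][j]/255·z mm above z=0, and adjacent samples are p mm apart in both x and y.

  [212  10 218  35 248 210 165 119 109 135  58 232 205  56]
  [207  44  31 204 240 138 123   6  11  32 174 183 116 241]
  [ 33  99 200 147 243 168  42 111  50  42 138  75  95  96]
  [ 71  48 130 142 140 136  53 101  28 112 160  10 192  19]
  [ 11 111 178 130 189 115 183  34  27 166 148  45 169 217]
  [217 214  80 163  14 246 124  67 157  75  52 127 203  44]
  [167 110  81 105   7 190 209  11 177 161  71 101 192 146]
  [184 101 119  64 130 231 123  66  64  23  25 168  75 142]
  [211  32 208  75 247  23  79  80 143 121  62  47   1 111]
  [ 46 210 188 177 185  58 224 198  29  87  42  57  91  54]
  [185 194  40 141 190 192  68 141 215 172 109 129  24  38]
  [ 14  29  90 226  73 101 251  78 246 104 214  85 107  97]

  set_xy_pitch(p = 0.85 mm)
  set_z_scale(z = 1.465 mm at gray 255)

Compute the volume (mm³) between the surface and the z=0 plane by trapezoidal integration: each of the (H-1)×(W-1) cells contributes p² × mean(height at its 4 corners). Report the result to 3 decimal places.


69.953

height_mm = gray/255 × 1.465; cell vol = 0.85² × mean(4 corners)
unit = 0.85² × 1.465 / (4×255) = 0.00103771 mm³ per gray-sum
row 0: Σ corner-gray over 13 cells = 6808  → 7.0647
row 1: Σ corner-gray over 13 cells = 6001  → 6.2273
row 2: Σ corner-gray over 13 cells = 5543  → 5.7520
row 3: Σ corner-gray over 13 cells = 5812  → 6.0312
row 4: Σ corner-gray over 13 cells = 6523  → 6.7690
row 5: Σ corner-gray over 13 cells = 6448  → 6.6911
row 6: Σ corner-gray over 13 cells = 5847  → 6.0675
row 7: Σ corner-gray over 13 cells = 5262  → 5.4604
row 8: Σ corner-gray over 13 cells = 5750  → 5.9668
row 9: Σ corner-gray over 13 cells = 6645  → 6.8956
row 10: Σ corner-gray over 13 cells = 6772  → 7.0274
Σ rows: total corner-gray = 67411  → 69.9530 mm³


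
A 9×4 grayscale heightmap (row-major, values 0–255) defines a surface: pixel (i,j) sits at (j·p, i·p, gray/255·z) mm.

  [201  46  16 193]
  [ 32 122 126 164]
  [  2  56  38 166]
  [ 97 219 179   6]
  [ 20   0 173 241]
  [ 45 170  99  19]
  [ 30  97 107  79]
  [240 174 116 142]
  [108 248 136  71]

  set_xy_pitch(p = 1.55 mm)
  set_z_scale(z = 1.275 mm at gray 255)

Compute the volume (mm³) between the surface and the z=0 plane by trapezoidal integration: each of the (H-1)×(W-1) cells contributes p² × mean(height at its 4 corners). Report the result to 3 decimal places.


32.239

height_mm = gray/255 × 1.275; cell vol = 1.55² × mean(4 corners)
unit = 1.55² × 1.275 / (4×255) = 0.00300313 mm³ per gray-sum
row 0: Σ corner-gray over 3 cells = 1210  → 3.6338
row 1: Σ corner-gray over 3 cells = 1048  → 3.1473
row 2: Σ corner-gray over 3 cells = 1255  → 3.7689
row 3: Σ corner-gray over 3 cells = 1506  → 4.5227
row 4: Σ corner-gray over 3 cells = 1209  → 3.6308
row 5: Σ corner-gray over 3 cells = 1119  → 3.3605
row 6: Σ corner-gray over 3 cells = 1479  → 4.4416
row 7: Σ corner-gray over 3 cells = 1909  → 5.7330
Σ rows: total corner-gray = 10735  → 32.2385 mm³


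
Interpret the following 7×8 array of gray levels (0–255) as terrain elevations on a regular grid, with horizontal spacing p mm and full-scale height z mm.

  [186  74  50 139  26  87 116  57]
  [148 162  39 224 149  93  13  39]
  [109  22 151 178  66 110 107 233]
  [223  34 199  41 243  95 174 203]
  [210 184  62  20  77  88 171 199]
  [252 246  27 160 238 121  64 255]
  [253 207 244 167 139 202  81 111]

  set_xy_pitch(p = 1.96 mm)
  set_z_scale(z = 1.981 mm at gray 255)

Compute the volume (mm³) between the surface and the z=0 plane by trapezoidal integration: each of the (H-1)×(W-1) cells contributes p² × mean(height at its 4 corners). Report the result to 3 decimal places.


height_mm = gray/255 × 1.981; cell vol = 1.96² × mean(4 corners)
unit = 1.96² × 1.981 / (4×255) = 0.00746099 mm³ per gray-sum
row 0: Σ corner-gray over 7 cells = 2774  → 20.6968
row 1: Σ corner-gray over 7 cells = 3157  → 23.5543
row 2: Σ corner-gray over 7 cells = 3608  → 26.9193
row 3: Σ corner-gray over 7 cells = 3611  → 26.9416
row 4: Σ corner-gray over 7 cells = 3832  → 28.5905
row 5: Σ corner-gray over 7 cells = 4663  → 34.7906
Σ rows: total corner-gray = 21645  → 161.4931 mm³

161.493


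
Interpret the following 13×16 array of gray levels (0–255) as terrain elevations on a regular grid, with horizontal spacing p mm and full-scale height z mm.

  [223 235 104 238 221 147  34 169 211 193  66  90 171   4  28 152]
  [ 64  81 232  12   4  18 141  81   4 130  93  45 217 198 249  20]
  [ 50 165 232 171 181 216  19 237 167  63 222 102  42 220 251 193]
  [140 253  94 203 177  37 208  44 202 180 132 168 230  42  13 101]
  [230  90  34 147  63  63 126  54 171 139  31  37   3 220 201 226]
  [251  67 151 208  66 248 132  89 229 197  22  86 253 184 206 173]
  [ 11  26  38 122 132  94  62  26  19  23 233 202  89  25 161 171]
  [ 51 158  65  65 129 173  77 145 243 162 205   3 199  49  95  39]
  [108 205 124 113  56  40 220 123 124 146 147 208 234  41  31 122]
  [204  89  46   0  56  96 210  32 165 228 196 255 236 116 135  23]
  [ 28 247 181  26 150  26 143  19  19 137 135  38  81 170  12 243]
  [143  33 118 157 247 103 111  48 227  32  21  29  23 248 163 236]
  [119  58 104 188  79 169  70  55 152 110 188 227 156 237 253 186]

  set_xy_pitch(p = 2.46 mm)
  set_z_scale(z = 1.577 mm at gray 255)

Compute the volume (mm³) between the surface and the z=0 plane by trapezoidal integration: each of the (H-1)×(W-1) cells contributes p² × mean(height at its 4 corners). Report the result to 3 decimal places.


841.726

height_mm = gray/255 × 1.577; cell vol = 2.46² × mean(4 corners)
unit = 2.46² × 1.577 / (4×255) = 0.00935625 mm³ per gray-sum
row 0: Σ corner-gray over 15 cells = 7291  → 68.2164
row 1: Σ corner-gray over 15 cells = 7913  → 74.0360
row 2: Σ corner-gray over 15 cells = 9026  → 84.4495
row 3: Σ corner-gray over 15 cells = 7421  → 69.4327
row 4: Σ corner-gray over 15 cells = 7914  → 74.0453
row 5: Σ corner-gray over 15 cells = 7386  → 69.1052
row 6: Σ corner-gray over 15 cells = 6312  → 59.0566
row 7: Σ corner-gray over 15 cells = 7480  → 69.9847
row 8: Σ corner-gray over 15 cells = 7801  → 72.9881
row 9: Σ corner-gray over 15 cells = 6986  → 65.3628
row 10: Σ corner-gray over 15 cells = 6538  → 61.1712
row 11: Σ corner-gray over 15 cells = 7896  → 73.8769
Σ rows: total corner-gray = 89964  → 841.7255 mm³


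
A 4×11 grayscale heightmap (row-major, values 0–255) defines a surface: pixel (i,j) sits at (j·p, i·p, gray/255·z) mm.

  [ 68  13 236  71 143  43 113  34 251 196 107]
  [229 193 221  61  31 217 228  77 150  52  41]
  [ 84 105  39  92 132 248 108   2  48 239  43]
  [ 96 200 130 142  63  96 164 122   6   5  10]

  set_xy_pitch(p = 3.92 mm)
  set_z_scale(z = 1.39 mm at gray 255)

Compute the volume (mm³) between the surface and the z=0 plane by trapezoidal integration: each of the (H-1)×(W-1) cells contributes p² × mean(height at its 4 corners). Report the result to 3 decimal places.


height_mm = gray/255 × 1.39; cell vol = 3.92² × mean(4 corners)
unit = 3.92² × 1.39 / (4×255) = 0.0209405 mm³ per gray-sum
row 0: Σ corner-gray over 10 cells = 5105  → 106.9012
row 1: Σ corner-gray over 10 cells = 4883  → 102.2524
row 2: Σ corner-gray over 10 cells = 4115  → 86.1701
Σ rows: total corner-gray = 14103  → 295.3237 mm³

295.324


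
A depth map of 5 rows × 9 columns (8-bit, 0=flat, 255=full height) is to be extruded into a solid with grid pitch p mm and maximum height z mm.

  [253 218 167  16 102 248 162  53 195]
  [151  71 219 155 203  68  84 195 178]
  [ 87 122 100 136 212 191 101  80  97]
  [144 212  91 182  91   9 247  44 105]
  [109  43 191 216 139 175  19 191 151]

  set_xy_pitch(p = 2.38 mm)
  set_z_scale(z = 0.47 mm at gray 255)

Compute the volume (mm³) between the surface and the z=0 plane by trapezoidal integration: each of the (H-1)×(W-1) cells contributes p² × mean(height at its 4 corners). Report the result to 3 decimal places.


height_mm = gray/255 × 0.47; cell vol = 2.38² × mean(4 corners)
unit = 2.38² × 0.47 / (4×255) = 0.00261007 mm³ per gray-sum
row 0: Σ corner-gray over 8 cells = 4699  → 12.2647
row 1: Σ corner-gray over 8 cells = 4387  → 11.4504
row 2: Σ corner-gray over 8 cells = 4069  → 10.6204
row 3: Σ corner-gray over 8 cells = 4209  → 10.9858
Σ rows: total corner-gray = 17364  → 45.3212 mm³

45.321
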